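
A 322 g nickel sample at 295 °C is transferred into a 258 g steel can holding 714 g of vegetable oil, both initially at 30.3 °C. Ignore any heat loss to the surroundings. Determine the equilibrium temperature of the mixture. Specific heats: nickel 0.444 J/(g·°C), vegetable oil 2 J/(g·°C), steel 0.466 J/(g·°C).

T_f ≈ 52.7 °C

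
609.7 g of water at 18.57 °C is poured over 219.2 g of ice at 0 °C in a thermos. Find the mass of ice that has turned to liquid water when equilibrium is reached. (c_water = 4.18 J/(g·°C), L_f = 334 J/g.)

m_melted ≈ 142 g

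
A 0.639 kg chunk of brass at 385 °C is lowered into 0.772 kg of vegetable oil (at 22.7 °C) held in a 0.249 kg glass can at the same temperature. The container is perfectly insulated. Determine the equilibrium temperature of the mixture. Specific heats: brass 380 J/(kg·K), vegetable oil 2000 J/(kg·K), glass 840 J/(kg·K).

T_f ≈ 66.8 °C

Let T be the final temperature. ΣQ_i = 0:
0.639×380×(T − 385) + 0.772×2000×(T − 22.7) + 0.249×840×(T − 22.7) = 0
(242.82 + 1544 + 209.16) T = 242.82×385 + 1544×22.7 + 209.16×22.7
T = 133282 / 1996 = 66.8 °C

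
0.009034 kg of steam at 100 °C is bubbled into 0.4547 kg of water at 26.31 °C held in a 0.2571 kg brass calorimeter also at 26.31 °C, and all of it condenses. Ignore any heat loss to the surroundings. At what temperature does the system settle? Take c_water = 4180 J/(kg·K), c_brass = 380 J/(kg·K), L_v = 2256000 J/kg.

T_f ≈ 37.7 °C

Sum of m c ΔT and latent-heat terms is zero:
steam→water at 100 °C releases m L_v = 0.009034×2256000 = 20381; condensate cools 100→T: 0.009034×4180×(T − 100) = 37.76(T − 100); water warms: 0.4547×4180×(T − 26.31) = 1900.6(T − 26.31); brass cup: 0.2571×380×(T − 26.31) = 97.7(T − 26.31)
2036.1 T = 20381 + 3776.2 + 52576 = 76733
T ≈ 37.69 °C, under the boiling point, so the assumption holds.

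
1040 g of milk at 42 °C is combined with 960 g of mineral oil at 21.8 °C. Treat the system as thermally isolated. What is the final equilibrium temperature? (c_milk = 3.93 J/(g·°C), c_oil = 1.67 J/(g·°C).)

|Q_milk| = |Q_oil|:
1040×3.93×(42 − T) = 960×1.67×(T − 21.8)
4087.2(42 − T) = 1603.2(T − 21.8)
5690.4 T = 206612  ⇒  T ≈ 36.31 °C

T_f ≈ 36.3 °C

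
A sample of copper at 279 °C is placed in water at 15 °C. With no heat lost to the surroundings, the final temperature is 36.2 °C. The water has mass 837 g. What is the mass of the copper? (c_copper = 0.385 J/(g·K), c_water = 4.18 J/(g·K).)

|Q_copper| = |Q_water|:
m·0.385·(279 − 36.2) = 837·4.18·(36.2 − 15)
93.48 m = 74172  ⇒  m ≈ 793.5 g

m ≈ 793 g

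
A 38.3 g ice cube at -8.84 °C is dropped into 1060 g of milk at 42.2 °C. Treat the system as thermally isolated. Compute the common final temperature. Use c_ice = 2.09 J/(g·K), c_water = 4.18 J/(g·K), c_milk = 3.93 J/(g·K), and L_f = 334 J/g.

T_f ≈ 37.5 °C

Heat gained plus heat lost sum to zero:
warm ice to 0 °C: 38.3·2.09·(0 − (-8.84)) = 707.62; latent heat to melt: 38.3·334 = 12792; warm the meltwater: 160.09 T; milk cools: 1060·3.93·(T − 42.2) = 4165.8(T − 42.2)
4325.9 T = 175797 − 13500 = 162297
T ≈ 37.52 °C (positive, so assuming full melt was valid).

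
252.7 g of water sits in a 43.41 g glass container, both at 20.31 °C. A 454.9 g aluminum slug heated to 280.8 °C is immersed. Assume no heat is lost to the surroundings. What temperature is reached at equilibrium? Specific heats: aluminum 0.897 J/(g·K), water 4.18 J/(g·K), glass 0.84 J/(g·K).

T_f ≈ 91.1 °C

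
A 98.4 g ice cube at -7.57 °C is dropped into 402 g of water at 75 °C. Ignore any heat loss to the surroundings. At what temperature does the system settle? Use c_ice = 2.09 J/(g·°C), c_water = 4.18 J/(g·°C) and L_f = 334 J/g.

Net heat exchanged in the isolated system is zero:
warm ice to 0 °C: 98.4·2.09·(0 − (-7.57)) = 1556.8
  melt ice: 98.4·334 = 32866
  warm the meltwater: 411.31 T
  water: 1680.4(T − 75)
2091.7 T = 126027 − 34422 = 91605
T ≈ 43.79 °C — above 0 °C, consistent with complete melting.

T_f ≈ 43.8 °C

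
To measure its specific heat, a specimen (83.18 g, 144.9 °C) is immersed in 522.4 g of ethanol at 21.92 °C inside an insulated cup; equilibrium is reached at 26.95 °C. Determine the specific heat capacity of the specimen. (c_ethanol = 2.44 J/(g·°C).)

c ≈ 0.653 J/(g·°C)

Setting the total heat transfer to zero:
83.18·c·(26.95 − 144.9) + 522.4·2.44·(26.95 − 21.92) = 0
-9811.1 c = -6411.5
c = -6411.5/-9811.1 ≈ 0.6535 J/(g·°C)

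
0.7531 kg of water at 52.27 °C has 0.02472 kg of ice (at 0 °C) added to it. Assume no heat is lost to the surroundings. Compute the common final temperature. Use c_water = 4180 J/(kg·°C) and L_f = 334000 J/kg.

T_f ≈ 48.1 °C

Setting the total heat transfer to zero:
melt ice: 0.02472×334000 = 8256.5; warm the meltwater: 103.33 T; water cools: 0.7531×4180×(T − 52.27) = 3148(T − 52.27)
3251.3 T = 164544 − 8256.5 = 156287
T ≈ 48.07 °C. Since T > 0 °C, the all-ice-melts assumption holds.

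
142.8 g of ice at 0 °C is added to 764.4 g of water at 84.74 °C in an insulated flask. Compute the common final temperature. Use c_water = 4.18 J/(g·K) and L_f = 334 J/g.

Taking heat into each body as positive, Σ m c ΔT = 0:
latent heat to melt: 142.8×334 = 47695; warm the meltwater: 596.9 T; water: 3195.2(T − 84.74)
3792.1 T = 270761 − 47695 = 223065
T ≈ 58.82 °C. Since T > 0 °C, the all-ice-melts assumption holds.

T_f ≈ 58.8 °C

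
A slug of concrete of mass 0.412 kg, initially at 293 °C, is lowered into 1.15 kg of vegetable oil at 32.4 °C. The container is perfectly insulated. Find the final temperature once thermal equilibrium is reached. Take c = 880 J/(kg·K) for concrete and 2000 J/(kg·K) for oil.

T_f ≈ 67.9 °C

T_f is the heat-capacity-weighted average of the initial temperatures:
T_f = (362.56*293 + 2300*32.4) / (362.56 + 2300)
    = 180750 / 2662.6 ≈ 67.89 °C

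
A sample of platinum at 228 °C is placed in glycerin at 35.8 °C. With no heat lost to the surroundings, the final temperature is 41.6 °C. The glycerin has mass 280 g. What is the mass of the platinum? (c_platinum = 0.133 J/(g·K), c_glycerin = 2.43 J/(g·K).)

m ≈ 159 g

Heat lost by the platinum = heat gained by the glycerin:
m×0.133×(228 − 41.6) = 280×2.43×(41.6 − 35.8)
24.79 m = 3946.3  ⇒  m ≈ 159.2 g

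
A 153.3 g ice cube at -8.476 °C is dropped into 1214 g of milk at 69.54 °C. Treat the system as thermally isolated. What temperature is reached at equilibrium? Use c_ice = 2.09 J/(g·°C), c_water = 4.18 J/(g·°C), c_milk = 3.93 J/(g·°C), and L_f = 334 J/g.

T_f ≈ 51.3 °C

Energy balance with sensible and latent terms:
ice -8.476→0 °C: 153.3×2.09×8.476 = 2715.7
  melt ice: 153.3×334 = 51202
  warm the meltwater: 640.79 T
  milk: 4771(T − 69.54)
5411.8 T = 331777 − 53918 = 277859
T ≈ 51.34 °C. Since T > 0 °C, the all-ice-melts assumption holds.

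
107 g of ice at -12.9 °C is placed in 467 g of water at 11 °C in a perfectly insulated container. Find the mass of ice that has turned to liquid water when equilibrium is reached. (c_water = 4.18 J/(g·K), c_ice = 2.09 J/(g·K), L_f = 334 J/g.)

m_melted ≈ 55.7 g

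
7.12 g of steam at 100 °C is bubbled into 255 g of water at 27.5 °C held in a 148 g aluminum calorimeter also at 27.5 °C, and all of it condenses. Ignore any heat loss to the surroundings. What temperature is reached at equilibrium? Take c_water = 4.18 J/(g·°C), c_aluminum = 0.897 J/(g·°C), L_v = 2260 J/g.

T_f ≈ 42.4 °C

Net heat exchanged in the isolated system is zero:
condense steam: −7.12·2260 = −16091
  condensed water 100 °C→T: 29.76(T − 100)
  original water: 1065.9(T − 27.5)
  cup: 132.76(T − 27.5)
1228.4 T = 16091 + 2976.2 + 32963 = 52030
T ≈ 42.36 °C (< 100 °C, so full condensation is consistent).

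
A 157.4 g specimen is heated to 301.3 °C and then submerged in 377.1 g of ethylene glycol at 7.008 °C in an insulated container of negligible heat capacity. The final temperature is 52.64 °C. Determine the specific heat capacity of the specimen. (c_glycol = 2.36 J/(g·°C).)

Taking heat into each body as positive, Σ m c ΔT = 0:
157.4×c×(52.64 − 301.3) + 377.1×2.36×(52.64 − 7.008) = 0
-39139 c = -40610
c = -40610/-39139 ≈ 1.038 J/(g·°C)

c ≈ 1.04 J/(g·°C)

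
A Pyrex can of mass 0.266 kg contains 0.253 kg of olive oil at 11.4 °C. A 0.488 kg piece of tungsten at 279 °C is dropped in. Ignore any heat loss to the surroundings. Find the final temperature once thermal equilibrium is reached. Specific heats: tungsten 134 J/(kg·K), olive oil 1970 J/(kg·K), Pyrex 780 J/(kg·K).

T_f ≈ 34.1 °C

Heat gained plus heat lost sum to zero:
0.488*134*(T − 279) + 0.253*1970*(T − 11.4) + 0.266*780*(T − 11.4) = 0
771.28 T = 26292
T ≈ 34.09 °C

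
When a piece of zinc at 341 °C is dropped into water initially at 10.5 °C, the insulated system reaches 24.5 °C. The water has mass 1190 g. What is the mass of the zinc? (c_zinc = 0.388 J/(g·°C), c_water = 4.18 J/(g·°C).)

Heat lost by the zinc = heat gained by the water:
m·0.388·(341 − 24.5) = 1190·4.18·(24.5 − 10.5)
122.8 m = 69639  ⇒  m ≈ 567.1 g

m ≈ 567 g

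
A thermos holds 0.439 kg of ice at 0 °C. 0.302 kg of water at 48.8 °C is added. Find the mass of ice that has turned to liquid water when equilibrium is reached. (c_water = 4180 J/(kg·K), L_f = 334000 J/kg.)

m_melted ≈ 0.184 kg

Water can give up m c ΔT = 0.302·4180·48.8 = 61603 J before reaching 0 °C.
Melting all 0.439 kg of ice would need 0.439·334000 = 146626 J.
That's not enough to melt it all — equilibrium is at 0 °C with ice remaining.
m_melt = 61603 / L_f = 0.1844 kg.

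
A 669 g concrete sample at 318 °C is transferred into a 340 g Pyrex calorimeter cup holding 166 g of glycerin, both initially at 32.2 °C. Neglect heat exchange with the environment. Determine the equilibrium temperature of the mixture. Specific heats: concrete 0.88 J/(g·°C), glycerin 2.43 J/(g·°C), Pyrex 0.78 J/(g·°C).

T_f ≈ 166.0 °C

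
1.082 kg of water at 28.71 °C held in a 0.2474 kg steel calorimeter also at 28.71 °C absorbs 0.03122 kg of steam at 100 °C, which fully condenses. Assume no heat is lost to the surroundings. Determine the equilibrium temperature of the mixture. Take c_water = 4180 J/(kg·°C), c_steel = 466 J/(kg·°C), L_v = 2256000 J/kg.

Let T be the final temperature. ΣQ_i = 0:
latent heat released on condensation: 0.03122×2256000 = 70432
  condensate cools 100→T: 0.03122×4180×(T − 100) = 130.5(T − 100)
  water warms: 1.082×4180×(T − 28.71) = 4522.8(T − 28.71)
  steel cup: 0.2474×466×(T − 28.71) = 115.29(T − 28.71)
4768.5 T = 70432 + 13050 + 133158 = 216641
T ≈ 45.43 °C (< 100 °C, so full condensation is consistent).

T_f ≈ 45.4 °C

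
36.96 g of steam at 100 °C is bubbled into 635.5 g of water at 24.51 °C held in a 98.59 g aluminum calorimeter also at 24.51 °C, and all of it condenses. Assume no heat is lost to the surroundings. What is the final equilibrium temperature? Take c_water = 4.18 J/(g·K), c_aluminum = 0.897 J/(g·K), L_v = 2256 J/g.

Energy conservation, ΣQ = 0:
condense steam: −36.96·2256 = −83382; condensate cools 100→T: 36.96·4.18·(T − 100) = 154.49(T − 100); original water: 2656.4(T − 24.51); cup: 88.44(T − 24.51)
2899.3 T = 83382 + 15449 + 67276 = 166107
T ≈ 57.29 °C (< 100 °C, so full condensation is consistent).

T_f ≈ 57.3 °C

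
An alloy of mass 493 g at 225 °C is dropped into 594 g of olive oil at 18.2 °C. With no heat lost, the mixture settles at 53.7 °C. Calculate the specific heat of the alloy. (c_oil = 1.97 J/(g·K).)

m_s c (T_s − T_f) = m_oil c_oil (T_f − T_0):
493·c·(225 − 53.7) = 594·1.97·(53.7 − 18.2)
84451 c = 41541  ⇒  c ≈ 0.4919 J/(g·K)

c ≈ 0.492 J/(g·K)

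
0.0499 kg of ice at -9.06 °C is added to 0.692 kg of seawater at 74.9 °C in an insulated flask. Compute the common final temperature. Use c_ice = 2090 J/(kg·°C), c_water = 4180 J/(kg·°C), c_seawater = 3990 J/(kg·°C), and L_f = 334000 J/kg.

Conservation of energy gives ΣQ = 0:
warm ice to 0 °C: 0.0499×2090×(0 − (-9.06)) = 944.88
  latent heat to melt: 0.0499×334000 = 16667
  meltwater 0→T: 0.0499×4180×T = 208.58 T
  seawater: 2761.1(T − 74.9)
2969.7 T = 206805 − 17611 = 189193
T ≈ 63.71 °C — above 0 °C, consistent with complete melting.

T_f ≈ 63.7 °C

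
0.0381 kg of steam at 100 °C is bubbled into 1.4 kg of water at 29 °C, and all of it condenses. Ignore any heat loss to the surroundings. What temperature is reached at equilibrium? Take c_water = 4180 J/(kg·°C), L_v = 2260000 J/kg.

T_f ≈ 45.2 °C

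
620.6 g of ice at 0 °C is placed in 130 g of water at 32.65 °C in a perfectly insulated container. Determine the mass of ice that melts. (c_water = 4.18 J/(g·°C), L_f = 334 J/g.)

m_melted ≈ 53.1 g

Cooling the water to 0 °C releases 130·4.18·32.65 = 17742 J.
To melt every bit of ice: 620.6·334 = 207280 J.
That's not enough to melt it all — equilibrium is at 0 °C with ice remaining.
m_melted·334 = 17742  ⇒  m_melted ≈ 53.12 g.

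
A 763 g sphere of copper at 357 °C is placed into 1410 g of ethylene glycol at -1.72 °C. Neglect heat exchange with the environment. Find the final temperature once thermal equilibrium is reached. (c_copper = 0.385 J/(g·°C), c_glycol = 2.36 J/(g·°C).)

With ΣQ=0 the equilibrium temperature is the m·c-weighted mean:
T_f = (293.75·357 + 3327.6·(-1.72)) / (293.75 + 3327.6)
    = 99147 / 3621.4 ≈ 27.38 °C

T_f ≈ 27.4 °C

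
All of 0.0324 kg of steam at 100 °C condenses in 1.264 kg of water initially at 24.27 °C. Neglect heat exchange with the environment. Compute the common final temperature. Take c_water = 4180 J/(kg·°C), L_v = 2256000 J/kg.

T_f ≈ 39.7 °C

Heat gained plus heat lost sum to zero:
latent heat released on condensation: 0.0324×2256000 = 73094; condensed water 100 °C→T: 135.43(T − 100); original water: 5283.5(T − 24.27)
5419 T = 73094 + 13543 + 128231 = 214869
T ≈ 39.65 °C (< 100 °C, so full condensation is consistent).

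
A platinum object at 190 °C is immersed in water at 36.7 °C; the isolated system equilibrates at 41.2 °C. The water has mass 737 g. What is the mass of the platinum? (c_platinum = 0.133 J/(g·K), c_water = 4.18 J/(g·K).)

m ≈ 700 g

|Q_platinum| = |Q_water|:
m×0.133×(190 − 41.2) = 737×4.18×(41.2 − 36.7)
19.79 m = 13863  ⇒  m ≈ 700.5 g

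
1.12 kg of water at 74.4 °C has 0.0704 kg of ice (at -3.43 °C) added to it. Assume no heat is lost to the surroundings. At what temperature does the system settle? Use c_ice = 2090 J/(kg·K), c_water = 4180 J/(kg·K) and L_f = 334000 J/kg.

T_f ≈ 65.2 °C

Let T be the final temperature. ΣQ_i = 0:
warm ice to 0 °C: 0.0704×2090×(0 − (-3.43)) = 504.68
  fusion: m_ice L_f = 0.0704×334000 = 23514
  meltwater 0→T: 0.0704×4180×T = 294.27 T
  water cools: 1.12×4180×(T − 74.4) = 4681.6(T − 74.4)
4975.9 T = 348311 − 24018 = 324293
T ≈ 65.17 °C — above 0 °C, consistent with complete melting.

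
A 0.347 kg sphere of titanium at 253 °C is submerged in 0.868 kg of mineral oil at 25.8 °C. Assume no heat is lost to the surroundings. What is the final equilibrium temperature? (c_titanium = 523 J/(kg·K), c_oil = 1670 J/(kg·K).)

With ΣQ=0 the equilibrium temperature is the m·c-weighted mean:
T_f = (181.48·253 + 1449.6·25.8) / (181.48 + 1449.6)
    = 83313 / 1631 ≈ 51.08 °C

T_f ≈ 51.1 °C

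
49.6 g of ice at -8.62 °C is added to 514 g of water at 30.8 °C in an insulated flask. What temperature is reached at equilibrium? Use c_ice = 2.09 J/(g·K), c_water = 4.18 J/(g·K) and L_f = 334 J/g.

T_f ≈ 20.7 °C

Net heat exchanged in the isolated system is zero:
ice -8.62→0 °C: 49.6×2.09×8.62 = 893.58; latent heat to melt: 49.6×334 = 16566; warm the meltwater: 207.33 T; water cools: 514×4.18×(T − 30.8) = 2148.5(T − 30.8)
2355.8 T = 66174 − 17460 = 48714
T ≈ 20.68 °C. Since T > 0 °C, the all-ice-melts assumption holds.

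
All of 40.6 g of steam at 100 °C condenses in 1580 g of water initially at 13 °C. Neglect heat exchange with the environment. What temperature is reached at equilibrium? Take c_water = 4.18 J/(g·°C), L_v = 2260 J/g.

Net heat exchanged in the isolated system is zero:
steam→water at 100 °C releases m L_v = 40.6×2260 = 91756
  condensate cools 100→T: 40.6×4.18×(T − 100) = 169.71(T − 100)
  water warms: 1580×4.18×(T − 13) = 6604.4(T − 13)
6774.1 T = 91756 + 16971 + 85857 = 194584
T ≈ 28.72 °C (< 100 °C, so full condensation is consistent).

T_f ≈ 28.7 °C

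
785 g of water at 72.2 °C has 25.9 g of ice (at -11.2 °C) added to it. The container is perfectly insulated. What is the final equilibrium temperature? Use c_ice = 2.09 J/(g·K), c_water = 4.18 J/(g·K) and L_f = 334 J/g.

Sum of m c ΔT and latent-heat terms is zero:
warm ice to 0 °C: 25.9·2.09·(0 − (-11.2)) = 606.27
  melt ice: 25.9·334 = 8650.6
  meltwater 0→T: 25.9·4.18·T = 108.26 T
  water: 3281.3(T − 72.2)
3389.6 T = 236910 − 9256.9 = 227653
T ≈ 67.16 °C — above 0 °C, consistent with complete melting.

T_f ≈ 67.2 °C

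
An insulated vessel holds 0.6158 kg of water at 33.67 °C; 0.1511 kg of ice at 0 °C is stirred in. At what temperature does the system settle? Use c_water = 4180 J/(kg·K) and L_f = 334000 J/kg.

Sum of m c ΔT and latent-heat terms is zero:
latent heat to melt: 0.1511·334000 = 50467
  warm the meltwater: 631.6 T
  water cools: 0.6158·4180·(T − 33.67) = 2574(T − 33.67)
3205.6 T = 86668 − 50467 = 36201
T ≈ 11.29 °C. Since T > 0 °C, the all-ice-melts assumption holds.

T_f ≈ 11.3 °C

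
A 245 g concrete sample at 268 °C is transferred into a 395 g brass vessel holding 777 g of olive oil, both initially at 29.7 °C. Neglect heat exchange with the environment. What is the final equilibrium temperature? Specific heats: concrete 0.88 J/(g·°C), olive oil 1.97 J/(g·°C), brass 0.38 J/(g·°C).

Taking heat into each body as positive, Σ m c ΔT = 0:
245*0.88*(T − 268) + 777*1.97*(T − 29.7) + 395*0.38*(T − 29.7) = 0
215.6(T − 268) + 1530.7(T − 29.7) + 150.1(T − 29.7) = 0
(215.6 + 1530.7 + 150.1) T = 215.6*268 + 1530.7*29.7 + 150.1*29.7
T ≈ 56.79 °C

T_f ≈ 56.8 °C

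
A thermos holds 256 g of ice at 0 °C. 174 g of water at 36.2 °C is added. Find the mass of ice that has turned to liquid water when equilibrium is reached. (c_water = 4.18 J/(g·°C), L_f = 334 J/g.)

Cooling the water to 0 °C releases 174×4.18×36.2 = 26329 J.
To melt every bit of ice: 256×334 = 85504 J.
That's not enough to melt it all — equilibrium is at 0 °C with ice remaining.
m_melted×334 = 26329  ⇒  m_melted ≈ 78.83 g.

m_melted ≈ 78.8 g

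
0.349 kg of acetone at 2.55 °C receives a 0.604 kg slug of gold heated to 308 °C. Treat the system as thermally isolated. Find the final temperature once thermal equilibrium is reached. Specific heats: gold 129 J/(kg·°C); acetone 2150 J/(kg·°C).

T_f ≈ 31.3 °C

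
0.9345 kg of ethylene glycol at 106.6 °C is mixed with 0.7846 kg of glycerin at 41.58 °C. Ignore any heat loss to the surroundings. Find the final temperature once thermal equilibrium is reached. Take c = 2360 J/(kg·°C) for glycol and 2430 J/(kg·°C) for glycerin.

T_f ≈ 76.5 °C

Heat gained plus heat lost sum to zero:
0.9345·2360·(T − 106.6) + 0.7846·2430·(T − 41.58) = 0
2205.4(T − 106.6) + 1906.6(T − 41.58) = 0
(2205.4 + 1906.6) T = 2205.4·106.6 + 1906.6·41.58
T = 314373 / 4112 = 76.5 °C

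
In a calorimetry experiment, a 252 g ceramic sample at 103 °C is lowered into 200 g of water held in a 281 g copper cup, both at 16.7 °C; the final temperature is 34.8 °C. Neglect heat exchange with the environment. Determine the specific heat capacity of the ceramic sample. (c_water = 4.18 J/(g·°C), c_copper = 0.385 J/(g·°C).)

c ≈ 0.994 J/(g·°C)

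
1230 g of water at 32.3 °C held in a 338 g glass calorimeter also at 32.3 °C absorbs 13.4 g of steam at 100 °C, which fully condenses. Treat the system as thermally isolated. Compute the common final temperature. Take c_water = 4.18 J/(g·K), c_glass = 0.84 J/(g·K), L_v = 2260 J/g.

Net heat exchanged in the isolated system is zero:
condense steam: −13.4·2260 = −30284; condensed water 100 °C→T: 56.01(T − 100); water warms: 1230·4.18·(T − 32.3) = 5141.4(T − 32.3); glass cup: 338·0.84·(T − 32.3) = 283.92(T − 32.3)
5481.3 T = 30284 + 5601.2 + 175238 = 211123
T ≈ 38.52 °C (< 100 °C, so full condensation is consistent).

T_f ≈ 38.5 °C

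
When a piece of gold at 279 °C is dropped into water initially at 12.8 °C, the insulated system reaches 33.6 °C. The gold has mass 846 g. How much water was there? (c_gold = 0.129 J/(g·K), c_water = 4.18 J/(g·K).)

m ≈ 308 g

|Q_gold| = |Q_water|:
846·0.129·(279 − 33.6) = m·4.18·(33.6 − 12.8)
86.94 m = 26781  ⇒  m ≈ 308 g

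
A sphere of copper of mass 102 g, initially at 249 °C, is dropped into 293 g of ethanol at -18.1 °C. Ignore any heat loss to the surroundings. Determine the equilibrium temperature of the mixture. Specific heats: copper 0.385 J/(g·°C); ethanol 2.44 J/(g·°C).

T_f ≈ -4.2 °C

|Q_copper| = |Q_ethanol|:
102*0.385*(249 − T) = 293*2.44*(T − (-18.1))
39.27(249 − T) = 714.92(T − (-18.1))
754.19 T = -3161.8  ⇒  T ≈ -4.19 °C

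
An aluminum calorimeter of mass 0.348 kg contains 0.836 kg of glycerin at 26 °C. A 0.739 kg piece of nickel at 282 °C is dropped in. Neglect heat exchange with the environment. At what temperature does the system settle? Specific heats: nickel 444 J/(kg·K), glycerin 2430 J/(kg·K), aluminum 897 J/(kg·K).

Conservation of energy gives ΣQ = 0:
0.739·444·(T − 282) + 0.836·2430·(T − 26) + 0.348·897·(T − 26) = 0
328.12(T − 282) + 2031.5(T − 26) + 312.16(T − 26) = 0
2671.8 T = 153463
T ≈ 57.44 °C

T_f ≈ 57.4 °C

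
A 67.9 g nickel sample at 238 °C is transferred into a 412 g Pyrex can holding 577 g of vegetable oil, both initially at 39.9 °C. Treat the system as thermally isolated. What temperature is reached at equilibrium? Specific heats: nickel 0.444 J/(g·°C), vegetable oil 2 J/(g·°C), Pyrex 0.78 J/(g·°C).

Energy conservation, ΣQ = 0:
67.9·0.444·(T − 238) + 577·2·(T − 39.9) + 412·0.78·(T − 39.9) = 0
1505.5 T = 66042
T ≈ 43.87 °C

T_f ≈ 43.9 °C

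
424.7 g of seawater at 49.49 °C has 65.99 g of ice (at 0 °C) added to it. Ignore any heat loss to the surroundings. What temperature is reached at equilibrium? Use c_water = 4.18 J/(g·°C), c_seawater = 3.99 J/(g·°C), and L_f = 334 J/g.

T_f ≈ 31.4 °C

Energy balance with sensible and latent terms:
latent heat to melt: 65.99×334 = 22041
  warm the meltwater: 275.84 T
  seawater: 1694.6(T − 49.49)
1970.4 T = 83863 − 22041 = 61823
T ≈ 31.38 °C. Since T > 0 °C, the all-ice-melts assumption holds.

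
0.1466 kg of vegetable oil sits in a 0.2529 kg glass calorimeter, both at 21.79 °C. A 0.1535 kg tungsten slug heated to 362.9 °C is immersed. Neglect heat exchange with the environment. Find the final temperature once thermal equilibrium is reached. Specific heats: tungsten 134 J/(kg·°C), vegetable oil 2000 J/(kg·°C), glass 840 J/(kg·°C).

T_f = Σ m_i c_i T_i / Σ m_i c_i:
T_f = (20.57×362.9 + 293.2×21.79 + 212.44×21.79) / (20.57 + 293.2 + 212.44)
    = 18482 / 526.21 ≈ 35.12 °C

T_f ≈ 35.1 °C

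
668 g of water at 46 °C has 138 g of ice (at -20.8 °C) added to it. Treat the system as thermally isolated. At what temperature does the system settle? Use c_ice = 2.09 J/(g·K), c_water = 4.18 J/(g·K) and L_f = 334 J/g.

T_f ≈ 22.7 °C

Sum of m c ΔT and latent-heat terms is zero:
ice -20.8→0 °C: 138·2.09·20.8 = 5999.1
  fusion: m_ice L_f = 138·334 = 46092
  warm the meltwater: 576.84 T
  water: 2792.2(T − 46)
3369.1 T = 128443 − 52091 = 76352
T ≈ 22.66 °C (positive, so assuming full melt was valid).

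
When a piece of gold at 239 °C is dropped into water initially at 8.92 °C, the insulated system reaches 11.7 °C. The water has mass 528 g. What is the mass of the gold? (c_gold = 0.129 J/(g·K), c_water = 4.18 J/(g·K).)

m ≈ 209 g

Heat gained plus heat lost sum to zero:
m·0.129·(11.7 − 239) + 528·4.18·(11.7 − 8.92) = 0
-29.32 m = -6135.6
m = -6135.6/-29.32 ≈ 209.3 g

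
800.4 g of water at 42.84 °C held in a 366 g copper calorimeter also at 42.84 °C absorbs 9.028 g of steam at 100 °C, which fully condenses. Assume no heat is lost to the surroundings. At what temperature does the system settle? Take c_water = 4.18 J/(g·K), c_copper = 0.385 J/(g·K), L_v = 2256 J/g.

Taking heat into each body as positive, Σ m c ΔT = 0:
latent heat released on condensation: 9.028×2256 = 20367; condensate cools 100→T: 9.028×4.18×(T − 100) = 37.74(T − 100); original water: 3345.7(T − 42.84); cup: 140.91(T − 42.84)
3524.3 T = 20367 + 3773.7 + 149365 = 173506
T ≈ 49.23 °C — below 100 °C, confirming all the steam condensed.

T_f ≈ 49.2 °C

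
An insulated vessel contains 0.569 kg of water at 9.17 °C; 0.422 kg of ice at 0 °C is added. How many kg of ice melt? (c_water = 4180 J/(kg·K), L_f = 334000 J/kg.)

Heat available from the water dropping to 0 °C: 0.569·4180·9.17 = 21810 J.
Melting all 0.422 kg of ice would need 0.422·334000 = 140948 J.
Since 21810 < 140948 J, not all the ice melts; equilibrium is at 0 °C.
m_melted·334000 = 21810  ⇒  m_melted ≈ 0.0653 kg.

m_melted ≈ 0.0653 kg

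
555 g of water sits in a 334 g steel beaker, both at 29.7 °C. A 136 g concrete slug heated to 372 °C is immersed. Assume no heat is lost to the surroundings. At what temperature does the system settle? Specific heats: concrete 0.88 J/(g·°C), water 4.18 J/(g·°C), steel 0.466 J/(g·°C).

T_f ≈ 45.5 °C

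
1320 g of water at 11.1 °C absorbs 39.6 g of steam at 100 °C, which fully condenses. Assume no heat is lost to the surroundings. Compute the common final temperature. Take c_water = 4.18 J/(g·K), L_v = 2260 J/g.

Heat gained plus heat lost sum to zero:
latent heat released on condensation: 39.6·2260 = 89496; condensed water 100 °C→T: 165.53(T − 100); water warms: 1320·4.18·(T − 11.1) = 5517.6(T − 11.1)
5683.1 T = 89496 + 16553 + 61245 = 167294
T ≈ 29.44 °C — below 100 °C, confirming all the steam condensed.

T_f ≈ 29.4 °C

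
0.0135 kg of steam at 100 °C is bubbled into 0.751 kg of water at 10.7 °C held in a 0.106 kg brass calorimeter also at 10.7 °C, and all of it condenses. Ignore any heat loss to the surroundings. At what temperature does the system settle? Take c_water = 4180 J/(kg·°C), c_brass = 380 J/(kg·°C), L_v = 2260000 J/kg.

Conservation of energy gives ΣQ = 0:
condense steam: −0.0135·2260000 = −30510; condensate cools 100→T: 0.0135·4180·(T − 100) = 56.43(T − 100); original water: 3139.2(T − 10.7); brass cup: 0.106·380·(T − 10.7) = 40.28(T − 10.7)
3235.9 T = 30510 + 5643 + 34020 = 70173
T ≈ 21.69 °C (< 100 °C, so full condensation is consistent).

T_f ≈ 21.7 °C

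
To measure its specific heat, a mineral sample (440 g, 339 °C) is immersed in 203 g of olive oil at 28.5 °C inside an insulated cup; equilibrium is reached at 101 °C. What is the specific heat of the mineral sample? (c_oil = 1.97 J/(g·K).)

Setting the total heat transfer to zero:
440·c·(101 − 339) + 203·1.97·(101 − 28.5) = 0
-104720 c = -28993
c = -28993/-104720 ≈ 0.2769 J/(g·K)

c ≈ 0.277 J/(g·K)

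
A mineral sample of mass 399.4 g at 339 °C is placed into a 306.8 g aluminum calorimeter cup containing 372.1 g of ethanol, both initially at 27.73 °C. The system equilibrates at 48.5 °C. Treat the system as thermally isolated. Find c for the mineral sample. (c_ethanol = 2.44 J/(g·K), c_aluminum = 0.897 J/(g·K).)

Let T be the final temperature. ΣQ_i = 0:
399.4·c·(48.5 − 339) + 372.1·2.44·(48.5 − 27.73) + 306.8·0.897·(48.5 − 27.73) = 0
-116026 c = -24573
c = -24573/-116026 ≈ 0.2118 J/(g·K)

c ≈ 0.212 J/(g·K)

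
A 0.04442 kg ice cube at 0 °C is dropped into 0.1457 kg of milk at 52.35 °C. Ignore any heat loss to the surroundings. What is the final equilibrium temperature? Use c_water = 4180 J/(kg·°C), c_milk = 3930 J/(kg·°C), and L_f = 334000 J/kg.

Taking heat into each body as positive, Σ m c ΔT = 0:
fusion: m_ice L_f = 0.04442·334000 = 14836; warm the meltwater: 185.68 T; milk: 572.6(T − 52.35)
758.28 T = 29976 − 14836 = 15139
T ≈ 19.97 °C — above 0 °C, consistent with complete melting.

T_f ≈ 20.0 °C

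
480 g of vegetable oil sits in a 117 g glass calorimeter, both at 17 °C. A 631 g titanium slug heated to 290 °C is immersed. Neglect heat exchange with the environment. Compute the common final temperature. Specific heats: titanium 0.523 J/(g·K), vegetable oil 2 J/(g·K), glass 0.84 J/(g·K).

T_f ≈ 81.9 °C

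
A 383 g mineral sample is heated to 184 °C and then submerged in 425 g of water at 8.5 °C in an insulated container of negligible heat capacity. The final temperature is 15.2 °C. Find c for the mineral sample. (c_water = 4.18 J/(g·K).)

c ≈ 0.184 J/(g·K)

Setting the total heat transfer to zero:
383·c·(15.2 − 184) + 425·4.18·(15.2 − 8.5) = 0
-64650 c = -11903
c = -11903/-64650 ≈ 0.1841 J/(g·K)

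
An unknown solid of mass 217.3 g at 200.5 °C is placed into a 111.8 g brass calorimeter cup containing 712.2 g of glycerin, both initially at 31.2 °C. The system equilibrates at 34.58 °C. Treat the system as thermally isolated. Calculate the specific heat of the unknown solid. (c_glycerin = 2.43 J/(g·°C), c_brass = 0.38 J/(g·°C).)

Let T be the final temperature. ΣQ_i = 0:
217.3·c·(34.58 − 200.5) + 712.2·2.43·(34.58 − 31.2) + 111.8·0.38·(34.58 − 31.2) = 0
-36054 c = -5993.2
c = -5993.2/-36054 ≈ 0.1662 J/(g·°C)

c ≈ 0.166 J/(g·°C)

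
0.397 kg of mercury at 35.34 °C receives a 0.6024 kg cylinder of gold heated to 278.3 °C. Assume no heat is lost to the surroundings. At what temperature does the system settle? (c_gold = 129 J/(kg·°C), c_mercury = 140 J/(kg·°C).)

T_f ≈ 177.0 °C

Heat lost by the gold equals heat gained by the mercury:
0.6024*129*(278.3 − T) = 0.397*140*(T − 35.34)
77.71(278.3 − T) = 55.58(T − 35.34)
133.29 T = 23591  ⇒  T ≈ 176.99 °C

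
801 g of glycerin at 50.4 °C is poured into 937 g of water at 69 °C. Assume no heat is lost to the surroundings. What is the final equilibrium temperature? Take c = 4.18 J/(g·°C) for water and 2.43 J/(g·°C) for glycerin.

Heat lost by the water equals heat gained by the glycerin:
937·4.18·(69 − T) = 801·2.43·(T − 50.4)
3916.7(69 − T) = 1946.4(T − 50.4)
5863.1 T = 368350  ⇒  T ≈ 62.83 °C

T_f ≈ 62.8 °C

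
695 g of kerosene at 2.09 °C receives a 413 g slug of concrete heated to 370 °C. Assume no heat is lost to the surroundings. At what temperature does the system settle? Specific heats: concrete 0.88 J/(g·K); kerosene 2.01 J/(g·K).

T_f ≈ 78.0 °C

With ΣQ=0 the equilibrium temperature is the m·c-weighted mean:
T_f = (363.44*370 + 1396.9*2.09) / (363.44 + 1396.9)
    = 137392 / 1760.4 ≈ 78.05 °C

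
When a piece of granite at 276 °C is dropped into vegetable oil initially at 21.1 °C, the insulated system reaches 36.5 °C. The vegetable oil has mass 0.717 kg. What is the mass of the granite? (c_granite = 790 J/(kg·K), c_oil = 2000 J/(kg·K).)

m ≈ 0.117 kg

Setting the total heat transfer to zero:
m×790×(36.5 − 276) + 0.717×2000×(36.5 − 21.1) = 0
-189205 m = -22084
m = -22084/-189205 ≈ 0.1167 kg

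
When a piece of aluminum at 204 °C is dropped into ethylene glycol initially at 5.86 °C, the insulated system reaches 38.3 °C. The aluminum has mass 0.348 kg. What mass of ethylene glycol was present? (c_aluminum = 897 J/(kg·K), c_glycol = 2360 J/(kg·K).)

Energy conservation, ΣQ = 0:
0.348·897·(38.3 − 204) + m·2360·(38.3 − 5.86) = 0
76558 m = 51724
m = 51724/76558 ≈ 0.6756 kg

m ≈ 0.676 kg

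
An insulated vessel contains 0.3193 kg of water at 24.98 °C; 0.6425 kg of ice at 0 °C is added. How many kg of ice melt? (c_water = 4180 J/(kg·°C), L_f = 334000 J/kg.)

m_melted ≈ 0.0998 kg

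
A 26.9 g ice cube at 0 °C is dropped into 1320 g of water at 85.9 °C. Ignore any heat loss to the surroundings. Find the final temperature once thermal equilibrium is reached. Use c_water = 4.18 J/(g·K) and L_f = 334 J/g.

Net heat exchanged in the isolated system is zero:
melt ice: 26.9×334 = 8984.6
  warm the meltwater: 112.44 T
  water: 5517.6(T − 85.9)
5630 T = 473962 − 8984.6 = 464977
T ≈ 82.59 °C (positive, so assuming full melt was valid).

T_f ≈ 82.6 °C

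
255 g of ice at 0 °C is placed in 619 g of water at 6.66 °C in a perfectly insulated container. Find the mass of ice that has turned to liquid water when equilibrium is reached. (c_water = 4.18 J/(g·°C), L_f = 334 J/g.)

m_melted ≈ 51.6 g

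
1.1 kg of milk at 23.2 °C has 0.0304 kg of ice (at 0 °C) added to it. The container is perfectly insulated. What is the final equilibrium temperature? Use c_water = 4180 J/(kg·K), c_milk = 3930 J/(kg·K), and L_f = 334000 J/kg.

Conservation of energy gives ΣQ = 0:
melt ice: 0.0304×334000 = 10154
  warm the meltwater: 127.07 T
  milk: 4323(T − 23.2)
4450.1 T = 100294 − 10154 = 90140
T ≈ 20.26 °C — above 0 °C, consistent with complete melting.

T_f ≈ 20.3 °C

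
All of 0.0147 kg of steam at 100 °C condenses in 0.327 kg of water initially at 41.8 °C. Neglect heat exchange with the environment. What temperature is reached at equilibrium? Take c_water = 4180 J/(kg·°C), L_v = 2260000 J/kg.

Energy conservation, ΣQ = 0:
condense steam: −0.0147×2260000 = −33222; condensate cools 100→T: 0.0147×4180×(T − 100) = 61.45(T − 100); original water: 1366.9(T − 41.8)
1428.3 T = 33222 + 6144.6 + 57135 = 96501
T ≈ 67.56 °C (< 100 °C, so full condensation is consistent).

T_f ≈ 67.6 °C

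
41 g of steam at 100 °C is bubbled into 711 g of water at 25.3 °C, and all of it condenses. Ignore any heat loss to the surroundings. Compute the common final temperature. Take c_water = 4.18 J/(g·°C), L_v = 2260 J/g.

Taking heat into each body as positive, Σ m c ΔT = 0:
steam→water at 100 °C releases m L_v = 41×2260 = 92660; condensed water 100 °C→T: 171.38(T − 100); original water: 2972(T − 25.3)
3143.4 T = 92660 + 17138 + 75191 = 184989
T ≈ 58.85 °C — below 100 °C, confirming all the steam condensed.

T_f ≈ 58.9 °C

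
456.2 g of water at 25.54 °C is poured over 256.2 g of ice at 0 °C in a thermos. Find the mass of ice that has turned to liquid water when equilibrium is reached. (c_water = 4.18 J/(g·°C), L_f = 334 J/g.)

m_melted ≈ 146 g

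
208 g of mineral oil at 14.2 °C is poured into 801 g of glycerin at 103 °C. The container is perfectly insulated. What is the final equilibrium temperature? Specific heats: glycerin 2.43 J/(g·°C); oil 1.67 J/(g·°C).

Setting the total heat transfer to zero:
801*2.43*(T − 103) + 208*1.67*(T − 14.2) = 0
1946.4(T − 103) + 347.36(T − 14.2) = 0
2293.8 T = 205415
T ≈ 89.55 °C

T_f ≈ 89.6 °C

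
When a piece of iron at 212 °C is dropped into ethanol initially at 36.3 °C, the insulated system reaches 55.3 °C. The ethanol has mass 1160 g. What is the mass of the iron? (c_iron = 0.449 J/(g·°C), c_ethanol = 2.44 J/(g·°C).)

|Q_iron| = |Q_ethanol|:
m·0.449·(212 − 55.3) = 1160·2.44·(55.3 − 36.3)
70.36 m = 53778  ⇒  m ≈ 764.3 g

m ≈ 764 g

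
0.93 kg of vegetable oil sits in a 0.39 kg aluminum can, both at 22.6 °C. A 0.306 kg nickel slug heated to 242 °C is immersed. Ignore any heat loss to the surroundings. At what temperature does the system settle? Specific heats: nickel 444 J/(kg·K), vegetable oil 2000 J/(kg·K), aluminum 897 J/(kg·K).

T_f = Σ m_i c_i T_i / Σ m_i c_i:
T_f = (135.86·242 + 1860·22.6 + 349.83·22.6) / (135.86 + 1860 + 349.83)
    = 82821 / 2345.7 ≈ 35.31 °C

T_f ≈ 35.3 °C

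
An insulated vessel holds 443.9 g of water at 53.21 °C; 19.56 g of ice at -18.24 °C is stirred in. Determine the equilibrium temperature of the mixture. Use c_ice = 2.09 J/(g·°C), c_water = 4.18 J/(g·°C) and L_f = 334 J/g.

T_f ≈ 47.2 °C

Setting the total heat transfer to zero:
ice -18.24→0 °C: 19.56×2.09×18.24 = 745.66
  fusion: m_ice L_f = 19.56×334 = 6533
  meltwater 0→T: 19.56×4.18×T = 81.76 T
  water cools: 443.9×4.18×(T − 53.21) = 1855.5(T − 53.21)
1937.3 T = 98731 − 7278.7 = 91453
T ≈ 47.21 °C. Since T > 0 °C, the all-ice-melts assumption holds.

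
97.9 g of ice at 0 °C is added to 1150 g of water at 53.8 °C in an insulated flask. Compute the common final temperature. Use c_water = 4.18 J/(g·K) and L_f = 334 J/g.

T_f ≈ 43.3 °C

Setting the total heat transfer to zero:
latent heat to melt: 97.9·334 = 32699
  warm the meltwater: 409.22 T
  water: 4807(T − 53.8)
5216.2 T = 258617 − 32699 = 225918
T ≈ 43.31 °C. Since T > 0 °C, the all-ice-melts assumption holds.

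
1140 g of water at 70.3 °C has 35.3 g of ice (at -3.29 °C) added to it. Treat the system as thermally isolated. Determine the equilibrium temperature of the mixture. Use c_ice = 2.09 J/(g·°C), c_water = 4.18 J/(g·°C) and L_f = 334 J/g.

Taking heat into each body as positive, Σ m c ΔT = 0:
warm ice to 0 °C: 35.3·2.09·(0 − (-3.29)) = 242.73
  latent heat to melt: 35.3·334 = 11790
  meltwater 0→T: 35.3·4.18·T = 147.55 T
  water cools: 1140·4.18·(T − 70.3) = 4765.2(T − 70.3)
4912.8 T = 334994 − 12033 = 322961
T ≈ 65.74 °C (positive, so assuming full melt was valid).

T_f ≈ 65.7 °C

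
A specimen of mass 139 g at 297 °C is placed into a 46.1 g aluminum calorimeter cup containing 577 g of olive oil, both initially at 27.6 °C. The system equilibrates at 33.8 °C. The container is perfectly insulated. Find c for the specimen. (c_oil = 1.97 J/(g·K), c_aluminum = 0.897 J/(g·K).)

c ≈ 0.2 J/(g·K)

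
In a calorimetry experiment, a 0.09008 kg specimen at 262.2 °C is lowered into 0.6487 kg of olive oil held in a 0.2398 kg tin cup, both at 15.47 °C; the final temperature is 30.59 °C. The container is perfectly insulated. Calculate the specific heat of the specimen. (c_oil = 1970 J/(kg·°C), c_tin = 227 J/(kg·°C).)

c ≈ 966 J/(kg·°C)

Let T be the final temperature. ΣQ_i = 0:
0.09008·c·(30.59 − 262.2) + 0.6487·1970·(30.59 − 15.47) + 0.2398·227·(30.59 − 15.47) = 0
-20.86 c = -20145
c = -20145/-20.86 ≈ 965.6 J/(kg·°C)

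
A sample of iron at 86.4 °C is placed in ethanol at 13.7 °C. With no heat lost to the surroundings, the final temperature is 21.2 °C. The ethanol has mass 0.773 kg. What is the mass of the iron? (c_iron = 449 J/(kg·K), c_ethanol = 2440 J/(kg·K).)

m ≈ 0.483 kg

Energy conservation, ΣQ = 0:
m·449·(21.2 − 86.4) + 0.773·2440·(21.2 − 13.7) = 0
-29275 m = -14146
m = -14146/-29275 ≈ 0.4832 kg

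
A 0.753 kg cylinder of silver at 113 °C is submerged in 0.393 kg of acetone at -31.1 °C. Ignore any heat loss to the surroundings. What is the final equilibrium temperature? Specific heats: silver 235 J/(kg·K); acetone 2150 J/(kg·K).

Net heat exchanged in the isolated system is zero:
0.753*235*(T − 113) + 0.393*2150*(T − (-31.1)) = 0
176.96(T − 113) + 844.95(T − (-31.1)) = 0
1021.9 T = -6282
T ≈ -6.15 °C

T_f ≈ -6.1 °C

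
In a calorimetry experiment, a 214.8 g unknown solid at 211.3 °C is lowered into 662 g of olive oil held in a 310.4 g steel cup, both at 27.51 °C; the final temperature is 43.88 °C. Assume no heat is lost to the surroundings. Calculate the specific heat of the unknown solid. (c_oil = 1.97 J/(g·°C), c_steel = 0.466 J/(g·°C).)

c ≈ 0.659 J/(g·°C)

Net heat exchanged in the isolated system is zero:
214.8·c·(43.88 − 211.3) + 662·1.97·(43.88 − 27.51) + 310.4·0.466·(43.88 − 27.51) = 0
-35962 c = -23717
c = -23717/-35962 ≈ 0.6595 J/(g·°C)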